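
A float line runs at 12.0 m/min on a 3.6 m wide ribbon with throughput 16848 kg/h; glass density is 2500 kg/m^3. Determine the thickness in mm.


Ribbon cross-section from mass balance:
  Volume rate = throughput / density = 16848 / 2500 = 6.7392 m^3/h
  thickness = volume rate / (speed * 60 * width), i.e.
  thickness = throughput / (60 * speed * width * density) * 1000
  thickness = 16848 / (60 * 12.0 * 3.6 * 2500) * 1000 = 2.6 mm

2.6 mm


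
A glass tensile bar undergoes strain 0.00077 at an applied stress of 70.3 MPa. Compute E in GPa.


Young's modulus: E = stress / strain
  E = 70.3 MPa / 0.00077 = 91298.7 MPa
Convert to GPa: 91298.7 / 1000 = 91.3 GPa

91.3 GPa


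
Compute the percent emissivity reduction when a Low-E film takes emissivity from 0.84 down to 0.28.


Percentage reduction = (1 - coated/uncoated) * 100
  Ratio = 0.28 / 0.84 = 0.3333
  Reduction = (1 - 0.3333) * 100 = 66.7%

66.7%


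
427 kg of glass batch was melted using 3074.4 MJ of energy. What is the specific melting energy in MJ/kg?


Rearrange E = m * s for s:
  s = E / m
  s = 3074.4 / 427 = 7.2 MJ/kg

7.2 MJ/kg


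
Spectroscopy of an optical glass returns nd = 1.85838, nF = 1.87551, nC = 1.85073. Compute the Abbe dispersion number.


Abbe number formula: Vd = (nd - 1) / (nF - nC)
  nd - 1 = 1.85838 - 1 = 0.85838
  nF - nC = 1.87551 - 1.85073 = 0.02478
  Vd = 0.85838 / 0.02478 = 34.64

34.64


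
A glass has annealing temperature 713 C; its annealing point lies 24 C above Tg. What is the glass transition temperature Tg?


Rearrange T_anneal = Tg + offset for Tg:
  Tg = T_anneal - offset = 713 - 24 = 689 C

689 C


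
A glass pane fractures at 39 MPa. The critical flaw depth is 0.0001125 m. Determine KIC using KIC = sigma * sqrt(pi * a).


Fracture toughness: KIC = sigma * sqrt(pi * a)
  pi * a = pi * 0.0001125 = 0.000353429
  sqrt(pi * a) = 0.0188
  KIC = 39 * 0.0188 = 0.733 MPa*sqrt(m)

0.733 MPa*sqrt(m)


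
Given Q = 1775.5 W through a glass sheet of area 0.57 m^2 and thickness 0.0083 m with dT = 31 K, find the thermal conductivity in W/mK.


Fourier's law rearranged: k = Q * t / (A * dT)
  Numerator = 1775.5 * 0.0083 = 14.73665
  Denominator = 0.57 * 31 = 17.67
  k = 14.73665 / 17.67 = 0.834 W/mK

0.834 W/mK


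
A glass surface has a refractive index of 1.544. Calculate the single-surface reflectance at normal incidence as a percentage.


Fresnel reflectance at normal incidence:
  R = ((n - 1)/(n + 1))^2
  (n - 1)/(n + 1) = (1.544 - 1)/(1.544 + 1) = 0.213836
  R = 0.213836^2 = 0.0457258
  R(%) = 0.0457258 * 100 = 4.573%

4.573%


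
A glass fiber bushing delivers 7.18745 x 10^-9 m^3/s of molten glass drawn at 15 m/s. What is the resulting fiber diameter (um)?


Cross-sectional area from continuity:
  A = Q / v = 7.18745 x 10^-9 / 15 = 4.791633 x 10^-10 m^2
Diameter from circular cross-section:
  d = sqrt(4A / pi) * 10^6 (m -> um)
  d = sqrt(4 * 4.791633 x 10^-10 / pi) * 10^6 = 24.7 um

24.7 um


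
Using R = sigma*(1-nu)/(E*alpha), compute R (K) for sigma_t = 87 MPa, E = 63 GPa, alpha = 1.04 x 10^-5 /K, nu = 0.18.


Thermal shock resistance: R = sigma * (1 - nu) / (E * alpha)
  Numerator = 87 * (1 - 0.18) = 71.34
  Denominator = 63 * 1000 * (1.04 x 10^-5) = 0.6552
  R = 71.34 / 0.6552 = 108.9 K

108.9 K


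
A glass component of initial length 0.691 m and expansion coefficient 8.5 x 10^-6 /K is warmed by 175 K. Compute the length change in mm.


Thermal expansion formula: dL = alpha * L0 * dT
  dL = (8.5 x 10^-6) * 0.691 * 175 = 0.00102786 m
Convert to mm: 0.00102786 * 1000 = 1.0279 mm

1.0279 mm


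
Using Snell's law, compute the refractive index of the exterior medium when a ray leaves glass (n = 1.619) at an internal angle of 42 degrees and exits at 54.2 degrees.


Apply Snell's law: n1 * sin(theta1) = n2 * sin(theta2)
  n2 = n1 * sin(theta1) / sin(theta2)
  sin(42) = 0.669131
  sin(54.2) = 0.811064
  n2 = 1.619 * 0.669131 / 0.811064 = 1.3357

1.3357


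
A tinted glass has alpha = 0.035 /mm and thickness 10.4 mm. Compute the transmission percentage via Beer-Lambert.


Beer-Lambert law: T = exp(-alpha * thickness)
  exponent = -0.035 * 10.4 = -0.364
  T = exp(-0.364) = 0.6949
  Percentage = 0.6949 * 100 = 69.49%

69.49%


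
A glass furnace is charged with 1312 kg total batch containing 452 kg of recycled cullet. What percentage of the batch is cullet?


Cullet ratio = (cullet mass / total batch mass) * 100
  Ratio = 452 / 1312 * 100 = 34.45%

34.45%


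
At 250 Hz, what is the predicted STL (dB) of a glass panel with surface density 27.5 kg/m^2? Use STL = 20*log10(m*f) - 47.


Mass law: STL = 20 * log10(m * f) - 47
  m * f = 27.5 * 250 = 6875
  log10(6875) = 3.83727
  STL = 20 * 3.83727 - 47 = 76.7454 - 47 = 29.7 dB

29.7 dB


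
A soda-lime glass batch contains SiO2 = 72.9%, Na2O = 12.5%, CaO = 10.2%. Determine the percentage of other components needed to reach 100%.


Sum the three major oxides:
  SiO2 + Na2O + CaO = 72.9 + 12.5 + 10.2 = 95.6%
Subtract from 100%:
  Others = 100 - 95.6 = 4.4%

4.4%


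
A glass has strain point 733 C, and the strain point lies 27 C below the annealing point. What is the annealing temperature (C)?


T_anneal = T_strain + gap:
  T_anneal = 733 + 27 = 760 C

760 C


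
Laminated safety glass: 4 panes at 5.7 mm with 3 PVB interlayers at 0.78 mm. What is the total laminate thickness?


Total thickness = glass contribution + PVB contribution
  Glass: 4 * 5.7 = 22.8 mm
  PVB: 3 * 0.78 = 2.34 mm
  Total = 22.8 + 2.34 = 25.14 mm

25.14 mm


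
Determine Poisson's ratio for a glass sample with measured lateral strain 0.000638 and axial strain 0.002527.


Poisson's ratio: nu = lateral strain / axial strain
  nu = 0.000638 / 0.002527 = 0.2525

0.2525


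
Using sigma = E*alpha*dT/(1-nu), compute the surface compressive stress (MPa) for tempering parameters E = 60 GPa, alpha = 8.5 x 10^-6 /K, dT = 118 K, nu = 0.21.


Tempering stress: sigma = E * alpha * dT / (1 - nu)
  E (MPa) = 60 * 1000 = 60000
  Numerator = 60000 * (8.5 x 10^-6) * 118 = 60.18
  Denominator = 1 - 0.21 = 0.79
  sigma = 60.18 / 0.79 = 76.2 MPa

76.2 MPa


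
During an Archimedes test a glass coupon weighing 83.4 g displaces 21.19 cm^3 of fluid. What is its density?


Use the definition of density:
  rho = mass / volume
  rho = 83.4 / 21.19 = 3.936 g/cm^3

3.936 g/cm^3


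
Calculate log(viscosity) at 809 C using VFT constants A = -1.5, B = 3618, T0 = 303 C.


VFT equation: log(eta) = A + B / (T - T0)
  T - T0 = 809 - 303 = 506
  B / (T - T0) = 3618 / 506 = 7.15
  log(eta) = -1.5 + 7.15 = 5.65

5.65


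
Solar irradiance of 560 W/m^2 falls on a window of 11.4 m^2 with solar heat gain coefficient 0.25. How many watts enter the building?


Solar heat gain: Q = Area * SHGC * Irradiance
  Q = 11.4 * 0.25 * 560 = 1596 W

1596 W


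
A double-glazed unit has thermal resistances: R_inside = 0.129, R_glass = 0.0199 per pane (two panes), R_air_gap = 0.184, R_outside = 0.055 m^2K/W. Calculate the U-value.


Total thermal resistance (series):
  R_total = R_in + R_glass + R_air + R_glass + R_out
  R_total = 0.129 + 0.0199 + 0.184 + 0.0199 + 0.055 = 0.4078 m^2K/W
U-value = 1 / R_total = 1 / 0.4078 = 2.452 W/m^2K

2.452 W/m^2K


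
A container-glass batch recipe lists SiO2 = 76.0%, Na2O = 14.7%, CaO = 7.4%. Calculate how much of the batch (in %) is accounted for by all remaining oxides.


Sum the three major oxides:
  SiO2 + Na2O + CaO = 76.0 + 14.7 + 7.4 = 98.1%
Subtract from 100%:
  Others = 100 - 98.1 = 1.9%

1.9%


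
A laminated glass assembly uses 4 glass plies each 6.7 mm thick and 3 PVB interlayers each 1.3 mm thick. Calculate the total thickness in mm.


Total thickness = glass contribution + PVB contribution
  Glass: 4 * 6.7 = 26.8 mm
  PVB: 3 * 1.3 = 3.9 mm
  Total = 26.8 + 3.9 = 30.7 mm

30.7 mm


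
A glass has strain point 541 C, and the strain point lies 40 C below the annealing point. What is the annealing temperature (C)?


T_anneal = T_strain + gap:
  T_anneal = 541 + 40 = 581 C

581 C


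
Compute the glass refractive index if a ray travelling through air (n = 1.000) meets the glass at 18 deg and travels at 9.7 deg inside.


Apply Snell's law: n1 * sin(theta1) = n2 * sin(theta2)
  n2 = n1 * sin(theta1) / sin(theta2)
  sin(18) = 0.309017
  sin(9.7) = 0.168489
  n2 = 1.000 * 0.309017 / 0.168489 = 1.834

1.834


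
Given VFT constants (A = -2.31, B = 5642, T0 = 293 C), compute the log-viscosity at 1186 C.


VFT equation: log(eta) = A + B / (T - T0)
  T - T0 = 1186 - 293 = 893
  B / (T - T0) = 5642 / 893 = 6.318
  log(eta) = -2.31 + 6.318 = 4.008

4.008


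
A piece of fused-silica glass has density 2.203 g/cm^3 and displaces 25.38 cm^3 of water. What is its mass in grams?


Rearrange rho = m / V:
  m = rho * V
  m = 2.203 * 25.38 = 55.912 g

55.912 g


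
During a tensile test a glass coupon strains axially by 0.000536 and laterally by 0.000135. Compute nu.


Poisson's ratio: nu = lateral strain / axial strain
  nu = 0.000135 / 0.000536 = 0.2519

0.2519


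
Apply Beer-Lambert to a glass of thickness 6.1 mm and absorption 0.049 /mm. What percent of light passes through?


Beer-Lambert law: T = exp(-alpha * thickness)
  exponent = -0.049 * 6.1 = -0.2989
  T = exp(-0.2989) = 0.7416
  Percentage = 0.7416 * 100 = 74.16%

74.16%


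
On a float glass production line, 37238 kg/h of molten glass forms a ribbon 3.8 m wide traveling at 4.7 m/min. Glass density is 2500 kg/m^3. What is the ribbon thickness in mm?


Ribbon cross-section from mass balance:
  Volume rate = throughput / density = 37238 / 2500 = 14.8952 m^3/h
  thickness = volume rate / (speed * 60 * width), i.e.
  thickness = throughput / (60 * speed * width * density) * 1000
  thickness = 37238 / (60 * 4.7 * 3.8 * 2500) * 1000 = 13.9 mm

13.9 mm


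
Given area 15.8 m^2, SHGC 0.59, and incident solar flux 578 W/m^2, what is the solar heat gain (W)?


Solar heat gain: Q = Area * SHGC * Irradiance
  Q = 15.8 * 0.59 * 578 = 5388.1 W

5388.1 W


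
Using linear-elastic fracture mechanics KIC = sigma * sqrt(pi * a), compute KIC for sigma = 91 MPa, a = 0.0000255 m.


Fracture toughness: KIC = sigma * sqrt(pi * a)
  pi * a = pi * 0.0000255 = 0.000080111
  sqrt(pi * a) = 0.00895
  KIC = 91 * 0.00895 = 0.814 MPa*sqrt(m)

0.814 MPa*sqrt(m)


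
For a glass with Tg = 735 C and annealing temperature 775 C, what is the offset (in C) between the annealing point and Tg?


Offset = T_anneal - Tg:
  offset = 775 - 735 = 40 C

40 C


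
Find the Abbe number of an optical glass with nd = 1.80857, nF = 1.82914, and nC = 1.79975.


Abbe number formula: Vd = (nd - 1) / (nF - nC)
  nd - 1 = 1.80857 - 1 = 0.80857
  nF - nC = 1.82914 - 1.79975 = 0.02939
  Vd = 0.80857 / 0.02939 = 27.51

27.51


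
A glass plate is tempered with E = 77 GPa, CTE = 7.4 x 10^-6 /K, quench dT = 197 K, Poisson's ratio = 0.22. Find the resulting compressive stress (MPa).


Tempering stress: sigma = E * alpha * dT / (1 - nu)
  E (MPa) = 77 * 1000 = 77000
  Numerator = 77000 * (7.4 x 10^-6) * 197 = 112.2506
  Denominator = 1 - 0.22 = 0.78
  sigma = 112.2506 / 0.78 = 143.9 MPa

143.9 MPa


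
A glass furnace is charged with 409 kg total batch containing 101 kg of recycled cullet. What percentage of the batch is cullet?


Cullet ratio = (cullet mass / total batch mass) * 100
  Ratio = 101 / 409 * 100 = 24.69%

24.69%


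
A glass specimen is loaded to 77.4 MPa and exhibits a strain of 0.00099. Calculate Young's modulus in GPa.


Young's modulus: E = stress / strain
  E = 77.4 MPa / 0.00099 = 78181.82 MPa
Convert to GPa: 78181.82 / 1000 = 78.18 GPa

78.18 GPa


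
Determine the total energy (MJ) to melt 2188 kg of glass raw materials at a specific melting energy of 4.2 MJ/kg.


Total energy = mass * specific energy
  E = 2188 * 4.2 = 9189.6 MJ

9189.6 MJ


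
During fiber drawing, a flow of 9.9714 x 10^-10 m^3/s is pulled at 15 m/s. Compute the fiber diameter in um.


Cross-sectional area from continuity:
  A = Q / v = 9.9714 x 10^-10 / 15 = 6.6476 x 10^-11 m^2
Diameter from circular cross-section:
  d = sqrt(4A / pi) * 10^6 (m -> um)
  d = sqrt(4 * 6.6476 x 10^-11 / pi) * 10^6 = 9.2 um

9.2 um


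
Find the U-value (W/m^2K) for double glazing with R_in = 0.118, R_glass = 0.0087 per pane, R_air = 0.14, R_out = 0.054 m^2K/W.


Total thermal resistance (series):
  R_total = R_in + R_glass + R_air + R_glass + R_out
  R_total = 0.118 + 0.0087 + 0.14 + 0.0087 + 0.054 = 0.3294 m^2K/W
U-value = 1 / R_total = 1 / 0.3294 = 3.036 W/m^2K

3.036 W/m^2K


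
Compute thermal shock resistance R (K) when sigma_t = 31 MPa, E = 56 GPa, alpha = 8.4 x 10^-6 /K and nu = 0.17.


Thermal shock resistance: R = sigma * (1 - nu) / (E * alpha)
  Numerator = 31 * (1 - 0.17) = 25.73
  Denominator = 56 * 1000 * (8.4 x 10^-6) = 0.4704
  R = 25.73 / 0.4704 = 54.7 K

54.7 K


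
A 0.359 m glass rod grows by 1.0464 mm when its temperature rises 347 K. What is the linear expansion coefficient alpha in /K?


Rearrange dL = alpha * L0 * dT for alpha:
  alpha = dL / (L0 * dT)
  alpha = (1.0464 / 1000) / (0.359 * 347) = 0.0000084 /K = 8.4 x 10^-6 /K

8.4 x 10^-6 /K


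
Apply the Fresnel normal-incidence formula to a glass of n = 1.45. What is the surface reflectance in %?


Fresnel reflectance at normal incidence:
  R = ((n - 1)/(n + 1))^2
  (n - 1)/(n + 1) = (1.45 - 1)/(1.45 + 1) = 0.183673
  R = 0.183673^2 = 0.0337358
  R(%) = 0.0337358 * 100 = 3.374%

3.374%


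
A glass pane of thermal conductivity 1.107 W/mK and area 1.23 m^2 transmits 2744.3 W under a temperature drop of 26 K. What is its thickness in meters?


Fourier's law: t = k * A * dT / Q
  t = 1.107 * 1.23 * 26 / 2744.3
  t = 35.40186 / 2744.3 = 0.0129 m

0.0129 m


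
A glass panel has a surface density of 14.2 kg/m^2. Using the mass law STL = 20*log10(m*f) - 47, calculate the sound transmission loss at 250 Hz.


Mass law: STL = 20 * log10(m * f) - 47
  m * f = 14.2 * 250 = 3550
  log10(3550) = 3.55023
  STL = 20 * 3.55023 - 47 = 71.0046 - 47 = 24.0 dB

24.0 dB


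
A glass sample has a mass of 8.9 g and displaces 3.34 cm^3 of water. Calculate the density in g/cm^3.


Use the definition of density:
  rho = mass / volume
  rho = 8.9 / 3.34 = 2.665 g/cm^3

2.665 g/cm^3


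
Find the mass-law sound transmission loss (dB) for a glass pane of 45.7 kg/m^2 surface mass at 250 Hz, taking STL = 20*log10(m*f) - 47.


Mass law: STL = 20 * log10(m * f) - 47
  m * f = 45.7 * 250 = 11425
  log10(11425) = 4.05786
  STL = 20 * 4.05786 - 47 = 81.1572 - 47 = 34.2 dB

34.2 dB


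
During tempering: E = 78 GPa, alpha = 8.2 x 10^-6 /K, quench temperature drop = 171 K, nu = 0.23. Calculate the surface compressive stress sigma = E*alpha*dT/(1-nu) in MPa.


Tempering stress: sigma = E * alpha * dT / (1 - nu)
  E (MPa) = 78 * 1000 = 78000
  Numerator = 78000 * (8.2 x 10^-6) * 171 = 109.3716
  Denominator = 1 - 0.23 = 0.77
  sigma = 109.3716 / 0.77 = 142.0 MPa

142.0 MPa


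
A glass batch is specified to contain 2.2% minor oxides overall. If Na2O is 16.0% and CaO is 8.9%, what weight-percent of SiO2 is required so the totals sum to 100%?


Known pieces sum to 100%:
  SiO2 = 100 - (others + Na2O + CaO)
  SiO2 = 100 - (2.2 + 16.0 + 8.9) = 72.9%

72.9%


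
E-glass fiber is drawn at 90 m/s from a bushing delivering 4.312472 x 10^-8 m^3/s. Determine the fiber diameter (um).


Cross-sectional area from continuity:
  A = Q / v = 4.312472 x 10^-8 / 90 = 4.791636 x 10^-10 m^2
Diameter from circular cross-section:
  d = sqrt(4A / pi) * 10^6 (m -> um)
  d = sqrt(4 * 4.791636 x 10^-10 / pi) * 10^6 = 24.7 um

24.7 um


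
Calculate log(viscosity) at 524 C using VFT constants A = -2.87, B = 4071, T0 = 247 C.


VFT equation: log(eta) = A + B / (T - T0)
  T - T0 = 524 - 247 = 277
  B / (T - T0) = 4071 / 277 = 14.697
  log(eta) = -2.87 + 14.697 = 11.827

11.827


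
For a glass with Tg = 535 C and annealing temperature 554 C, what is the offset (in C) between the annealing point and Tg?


Offset = T_anneal - Tg:
  offset = 554 - 535 = 19 C

19 C


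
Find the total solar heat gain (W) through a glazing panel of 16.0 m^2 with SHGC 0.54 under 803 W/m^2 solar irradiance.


Solar heat gain: Q = Area * SHGC * Irradiance
  Q = 16.0 * 0.54 * 803 = 6937.9 W

6937.9 W


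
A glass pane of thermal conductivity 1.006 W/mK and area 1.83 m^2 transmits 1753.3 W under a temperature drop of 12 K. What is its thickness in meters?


Fourier's law: t = k * A * dT / Q
  t = 1.006 * 1.83 * 12 / 1753.3
  t = 22.09176 / 1753.3 = 0.0126 m

0.0126 m


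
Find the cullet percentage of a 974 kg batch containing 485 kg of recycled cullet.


Cullet ratio = (cullet mass / total batch mass) * 100
  Ratio = 485 / 974 * 100 = 49.79%

49.79%


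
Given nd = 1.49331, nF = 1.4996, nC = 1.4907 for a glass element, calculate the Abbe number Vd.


Abbe number formula: Vd = (nd - 1) / (nF - nC)
  nd - 1 = 1.49331 - 1 = 0.49331
  nF - nC = 1.4996 - 1.4907 = 0.0089
  Vd = 0.49331 / 0.0089 = 55.43

55.43


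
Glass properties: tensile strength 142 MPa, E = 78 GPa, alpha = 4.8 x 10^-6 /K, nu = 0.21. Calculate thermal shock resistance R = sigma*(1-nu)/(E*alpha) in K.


Thermal shock resistance: R = sigma * (1 - nu) / (E * alpha)
  Numerator = 142 * (1 - 0.21) = 112.18
  Denominator = 78 * 1000 * (4.8 x 10^-6) = 0.3744
  R = 112.18 / 0.3744 = 299.6 K

299.6 K


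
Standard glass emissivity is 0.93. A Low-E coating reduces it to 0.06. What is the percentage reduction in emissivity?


Percentage reduction = (1 - coated/uncoated) * 100
  Ratio = 0.06 / 0.93 = 0.0645
  Reduction = (1 - 0.0645) * 100 = 93.5%

93.5%


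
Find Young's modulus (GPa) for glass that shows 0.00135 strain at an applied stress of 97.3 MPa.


Young's modulus: E = stress / strain
  E = 97.3 MPa / 0.00135 = 72074.07 MPa
Convert to GPa: 72074.07 / 1000 = 72.07 GPa

72.07 GPa


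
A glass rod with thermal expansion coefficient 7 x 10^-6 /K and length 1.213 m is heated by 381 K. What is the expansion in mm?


Thermal expansion formula: dL = alpha * L0 * dT
  dL = (7 x 10^-6) * 1.213 * 381 = 0.00323507 m
Convert to mm: 0.00323507 * 1000 = 3.2351 mm

3.2351 mm


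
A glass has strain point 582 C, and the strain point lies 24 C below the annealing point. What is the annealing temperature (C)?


T_anneal = T_strain + gap:
  T_anneal = 582 + 24 = 606 C

606 C


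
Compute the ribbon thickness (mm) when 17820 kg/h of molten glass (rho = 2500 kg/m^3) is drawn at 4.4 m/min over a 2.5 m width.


Ribbon cross-section from mass balance:
  Volume rate = throughput / density = 17820 / 2500 = 7.128 m^3/h
  thickness = volume rate / (speed * 60 * width), i.e.
  thickness = throughput / (60 * speed * width * density) * 1000
  thickness = 17820 / (60 * 4.4 * 2.5 * 2500) * 1000 = 10.8 mm

10.8 mm


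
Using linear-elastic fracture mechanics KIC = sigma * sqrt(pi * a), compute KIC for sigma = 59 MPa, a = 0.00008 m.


Fracture toughness: KIC = sigma * sqrt(pi * a)
  pi * a = pi * 0.00008 = 0.000251327
  sqrt(pi * a) = 0.015853
  KIC = 59 * 0.015853 = 0.935 MPa*sqrt(m)

0.935 MPa*sqrt(m)


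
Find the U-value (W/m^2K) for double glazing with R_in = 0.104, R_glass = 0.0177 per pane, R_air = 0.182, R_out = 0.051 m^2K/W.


Total thermal resistance (series):
  R_total = R_in + R_glass + R_air + R_glass + R_out
  R_total = 0.104 + 0.0177 + 0.182 + 0.0177 + 0.051 = 0.3724 m^2K/W
U-value = 1 / R_total = 1 / 0.3724 = 2.685 W/m^2K

2.685 W/m^2K


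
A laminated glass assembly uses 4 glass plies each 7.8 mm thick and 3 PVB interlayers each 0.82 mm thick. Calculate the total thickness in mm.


Total thickness = glass contribution + PVB contribution
  Glass: 4 * 7.8 = 31.2 mm
  PVB: 3 * 0.82 = 2.46 mm
  Total = 31.2 + 2.46 = 33.66 mm

33.66 mm


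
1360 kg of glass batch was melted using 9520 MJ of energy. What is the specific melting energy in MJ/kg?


Rearrange E = m * s for s:
  s = E / m
  s = 9520 / 1360 = 7.0 MJ/kg

7.0 MJ/kg


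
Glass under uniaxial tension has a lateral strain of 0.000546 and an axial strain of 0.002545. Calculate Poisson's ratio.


Poisson's ratio: nu = lateral strain / axial strain
  nu = 0.000546 / 0.002545 = 0.2145

0.2145


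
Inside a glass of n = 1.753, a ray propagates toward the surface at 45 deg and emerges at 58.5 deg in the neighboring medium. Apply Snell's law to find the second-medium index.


Apply Snell's law: n1 * sin(theta1) = n2 * sin(theta2)
  n2 = n1 * sin(theta1) / sin(theta2)
  sin(45) = 0.707107
  sin(58.5) = 0.85264
  n2 = 1.753 * 0.707107 / 0.85264 = 1.4538

1.4538


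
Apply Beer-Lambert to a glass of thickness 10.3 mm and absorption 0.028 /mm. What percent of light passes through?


Beer-Lambert law: T = exp(-alpha * thickness)
  exponent = -0.028 * 10.3 = -0.2884
  T = exp(-0.2884) = 0.7495
  Percentage = 0.7495 * 100 = 74.95%

74.95%


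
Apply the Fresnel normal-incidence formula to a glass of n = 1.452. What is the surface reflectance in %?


Fresnel reflectance at normal incidence:
  R = ((n - 1)/(n + 1))^2
  (n - 1)/(n + 1) = (1.452 - 1)/(1.452 + 1) = 0.184339
  R = 0.184339^2 = 0.0339809
  R(%) = 0.0339809 * 100 = 3.398%

3.398%


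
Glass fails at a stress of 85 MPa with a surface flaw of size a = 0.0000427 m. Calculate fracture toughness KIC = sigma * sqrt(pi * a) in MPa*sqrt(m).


Fracture toughness: KIC = sigma * sqrt(pi * a)
  pi * a = pi * 0.0000427 = 0.000134146
  sqrt(pi * a) = 0.011582
  KIC = 85 * 0.011582 = 0.984 MPa*sqrt(m)

0.984 MPa*sqrt(m)


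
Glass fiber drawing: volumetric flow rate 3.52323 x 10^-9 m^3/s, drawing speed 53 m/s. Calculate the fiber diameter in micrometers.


Cross-sectional area from continuity:
  A = Q / v = 3.52323 x 10^-9 / 53 = 6.647604 x 10^-11 m^2
Diameter from circular cross-section:
  d = sqrt(4A / pi) * 10^6 (m -> um)
  d = sqrt(4 * 6.647604 x 10^-11 / pi) * 10^6 = 9.2 um

9.2 um


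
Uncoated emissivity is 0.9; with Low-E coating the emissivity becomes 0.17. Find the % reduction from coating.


Percentage reduction = (1 - coated/uncoated) * 100
  Ratio = 0.17 / 0.9 = 0.1889
  Reduction = (1 - 0.1889) * 100 = 81.1%

81.1%


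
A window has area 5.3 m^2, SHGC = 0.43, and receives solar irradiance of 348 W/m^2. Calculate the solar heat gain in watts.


Solar heat gain: Q = Area * SHGC * Irradiance
  Q = 5.3 * 0.43 * 348 = 793.1 W

793.1 W


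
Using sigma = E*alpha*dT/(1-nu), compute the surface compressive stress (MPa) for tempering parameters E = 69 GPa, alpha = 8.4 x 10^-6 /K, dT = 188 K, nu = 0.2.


Tempering stress: sigma = E * alpha * dT / (1 - nu)
  E (MPa) = 69 * 1000 = 69000
  Numerator = 69000 * (8.4 x 10^-6) * 188 = 108.9648
  Denominator = 1 - 0.2 = 0.8
  sigma = 108.9648 / 0.8 = 136.2 MPa

136.2 MPa


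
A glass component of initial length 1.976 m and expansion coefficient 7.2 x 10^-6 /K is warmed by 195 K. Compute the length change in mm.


Thermal expansion formula: dL = alpha * L0 * dT
  dL = (7.2 x 10^-6) * 1.976 * 195 = 0.0027743 m
Convert to mm: 0.0027743 * 1000 = 2.7743 mm

2.7743 mm


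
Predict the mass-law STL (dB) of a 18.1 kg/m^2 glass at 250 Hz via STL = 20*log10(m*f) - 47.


Mass law: STL = 20 * log10(m * f) - 47
  m * f = 18.1 * 250 = 4525
  log10(4525) = 3.65562
  STL = 20 * 3.65562 - 47 = 73.1124 - 47 = 26.1 dB

26.1 dB


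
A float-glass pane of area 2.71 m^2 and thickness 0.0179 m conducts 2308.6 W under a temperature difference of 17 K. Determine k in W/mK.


Fourier's law rearranged: k = Q * t / (A * dT)
  Numerator = 2308.6 * 0.0179 = 41.32394
  Denominator = 2.71 * 17 = 46.07
  k = 41.32394 / 46.07 = 0.897 W/mK

0.897 W/mK


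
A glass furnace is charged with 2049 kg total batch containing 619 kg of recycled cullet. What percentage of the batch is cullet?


Cullet ratio = (cullet mass / total batch mass) * 100
  Ratio = 619 / 2049 * 100 = 30.21%

30.21%


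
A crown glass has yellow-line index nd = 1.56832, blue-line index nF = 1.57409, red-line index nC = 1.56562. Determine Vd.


Abbe number formula: Vd = (nd - 1) / (nF - nC)
  nd - 1 = 1.56832 - 1 = 0.56832
  nF - nC = 1.57409 - 1.56562 = 0.00847
  Vd = 0.56832 / 0.00847 = 67.1

67.1


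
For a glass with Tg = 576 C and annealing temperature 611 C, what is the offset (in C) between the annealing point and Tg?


Offset = T_anneal - Tg:
  offset = 611 - 576 = 35 C

35 C


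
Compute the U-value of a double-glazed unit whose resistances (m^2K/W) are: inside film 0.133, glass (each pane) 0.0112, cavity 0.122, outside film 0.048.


Total thermal resistance (series):
  R_total = R_in + R_glass + R_air + R_glass + R_out
  R_total = 0.133 + 0.0112 + 0.122 + 0.0112 + 0.048 = 0.3254 m^2K/W
U-value = 1 / R_total = 1 / 0.3254 = 3.073 W/m^2K

3.073 W/m^2K


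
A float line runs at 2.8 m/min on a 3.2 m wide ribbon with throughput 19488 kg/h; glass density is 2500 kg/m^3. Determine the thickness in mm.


Ribbon cross-section from mass balance:
  Volume rate = throughput / density = 19488 / 2500 = 7.7952 m^3/h
  thickness = volume rate / (speed * 60 * width), i.e.
  thickness = throughput / (60 * speed * width * density) * 1000
  thickness = 19488 / (60 * 2.8 * 3.2 * 2500) * 1000 = 14.5 mm

14.5 mm


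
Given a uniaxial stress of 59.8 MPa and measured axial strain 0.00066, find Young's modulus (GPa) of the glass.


Young's modulus: E = stress / strain
  E = 59.8 MPa / 0.00066 = 90606.06 MPa
Convert to GPa: 90606.06 / 1000 = 90.61 GPa

90.61 GPa


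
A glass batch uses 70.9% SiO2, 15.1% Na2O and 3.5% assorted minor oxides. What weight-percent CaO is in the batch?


Pieces sum to 100%:
  CaO = 100 - (SiO2 + Na2O + others)
  CaO = 100 - (70.9 + 15.1 + 3.5) = 10.5%

10.5%


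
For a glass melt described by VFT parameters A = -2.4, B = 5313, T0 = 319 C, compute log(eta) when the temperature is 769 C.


VFT equation: log(eta) = A + B / (T - T0)
  T - T0 = 769 - 319 = 450
  B / (T - T0) = 5313 / 450 = 11.807
  log(eta) = -2.4 + 11.807 = 9.407

9.407


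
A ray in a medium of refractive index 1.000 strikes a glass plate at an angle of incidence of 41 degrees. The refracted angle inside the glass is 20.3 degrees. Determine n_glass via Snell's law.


Apply Snell's law: n1 * sin(theta1) = n2 * sin(theta2)
  n2 = n1 * sin(theta1) / sin(theta2)
  sin(41) = 0.656059
  sin(20.3) = 0.346936
  n2 = 1.000 * 0.656059 / 0.346936 = 1.891

1.891


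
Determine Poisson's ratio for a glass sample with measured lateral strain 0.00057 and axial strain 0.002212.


Poisson's ratio: nu = lateral strain / axial strain
  nu = 0.00057 / 0.002212 = 0.2577

0.2577


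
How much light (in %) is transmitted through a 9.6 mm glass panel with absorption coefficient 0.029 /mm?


Beer-Lambert law: T = exp(-alpha * thickness)
  exponent = -0.029 * 9.6 = -0.2784
  T = exp(-0.2784) = 0.757
  Percentage = 0.757 * 100 = 75.7%

75.7%


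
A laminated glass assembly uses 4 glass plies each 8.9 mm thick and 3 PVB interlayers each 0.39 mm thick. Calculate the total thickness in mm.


Total thickness = glass contribution + PVB contribution
  Glass: 4 * 8.9 = 35.6 mm
  PVB: 3 * 0.39 = 1.17 mm
  Total = 35.6 + 1.17 = 36.77 mm

36.77 mm


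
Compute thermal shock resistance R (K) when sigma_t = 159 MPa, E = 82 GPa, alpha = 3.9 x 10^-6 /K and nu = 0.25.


Thermal shock resistance: R = sigma * (1 - nu) / (E * alpha)
  Numerator = 159 * (1 - 0.25) = 119.25
  Denominator = 82 * 1000 * (3.9 x 10^-6) = 0.3198
  R = 119.25 / 0.3198 = 372.9 K

372.9 K


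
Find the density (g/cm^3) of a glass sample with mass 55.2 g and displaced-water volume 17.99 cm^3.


Use the definition of density:
  rho = mass / volume
  rho = 55.2 / 17.99 = 3.068 g/cm^3

3.068 g/cm^3


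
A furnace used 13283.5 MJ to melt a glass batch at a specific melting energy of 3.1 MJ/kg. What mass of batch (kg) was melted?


Rearrange E = m * s for m:
  m = E / s
  m = 13283.5 / 3.1 = 4285.0 kg

4285.0 kg


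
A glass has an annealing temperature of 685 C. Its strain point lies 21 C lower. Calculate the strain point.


Strain point = annealing point - difference:
  T_strain = 685 - 21 = 664 C

664 C


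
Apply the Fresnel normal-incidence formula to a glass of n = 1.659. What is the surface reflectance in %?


Fresnel reflectance at normal incidence:
  R = ((n - 1)/(n + 1))^2
  (n - 1)/(n + 1) = (1.659 - 1)/(1.659 + 1) = 0.247838
  R = 0.247838^2 = 0.0614237
  R(%) = 0.0614237 * 100 = 6.142%

6.142%


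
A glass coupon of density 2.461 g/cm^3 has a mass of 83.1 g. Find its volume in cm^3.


Rearrange rho = m / V:
  V = m / rho
  V = 83.1 / 2.461 = 33.767 cm^3

33.767 cm^3


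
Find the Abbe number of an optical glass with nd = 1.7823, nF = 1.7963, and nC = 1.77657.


Abbe number formula: Vd = (nd - 1) / (nF - nC)
  nd - 1 = 1.7823 - 1 = 0.7823
  nF - nC = 1.7963 - 1.77657 = 0.01973
  Vd = 0.7823 / 0.01973 = 39.65

39.65


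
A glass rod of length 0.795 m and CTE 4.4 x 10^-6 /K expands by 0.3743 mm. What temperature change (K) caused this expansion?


Rearrange dL = alpha * L0 * dT for dT:
  dT = dL / (alpha * L0)
  dL (m) = 0.3743 / 1000 = 0.0003743
  dT = 0.0003743 / ((4.4 x 10^-6) * 0.795) = 107.0 K

107.0 K


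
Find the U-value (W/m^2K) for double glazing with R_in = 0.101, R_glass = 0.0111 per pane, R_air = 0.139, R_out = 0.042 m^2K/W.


Total thermal resistance (series):
  R_total = R_in + R_glass + R_air + R_glass + R_out
  R_total = 0.101 + 0.0111 + 0.139 + 0.0111 + 0.042 = 0.3042 m^2K/W
U-value = 1 / R_total = 1 / 0.3042 = 3.287 W/m^2K

3.287 W/m^2K


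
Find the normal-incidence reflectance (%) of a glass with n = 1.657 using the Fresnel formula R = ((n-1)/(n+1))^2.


Fresnel reflectance at normal incidence:
  R = ((n - 1)/(n + 1))^2
  (n - 1)/(n + 1) = (1.657 - 1)/(1.657 + 1) = 0.247271
  R = 0.247271^2 = 0.0611429
  R(%) = 0.0611429 * 100 = 6.114%

6.114%


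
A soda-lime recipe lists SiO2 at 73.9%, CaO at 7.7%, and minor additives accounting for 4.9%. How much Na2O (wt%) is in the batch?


Pieces sum to 100%:
  Na2O = 100 - (SiO2 + CaO + others)
  Na2O = 100 - (73.9 + 7.7 + 4.9) = 13.5%

13.5%


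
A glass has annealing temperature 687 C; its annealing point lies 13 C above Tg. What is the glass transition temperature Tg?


Rearrange T_anneal = Tg + offset for Tg:
  Tg = T_anneal - offset = 687 - 13 = 674 C

674 C


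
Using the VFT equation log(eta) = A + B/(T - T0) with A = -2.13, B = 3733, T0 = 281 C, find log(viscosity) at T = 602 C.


VFT equation: log(eta) = A + B / (T - T0)
  T - T0 = 602 - 281 = 321
  B / (T - T0) = 3733 / 321 = 11.629
  log(eta) = -2.13 + 11.629 = 9.499

9.499


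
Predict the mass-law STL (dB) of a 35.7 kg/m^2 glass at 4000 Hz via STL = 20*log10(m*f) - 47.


Mass law: STL = 20 * log10(m * f) - 47
  m * f = 35.7 * 4000 = 142800
  log10(142800) = 5.15473
  STL = 20 * 5.15473 - 47 = 103.0946 - 47 = 56.1 dB

56.1 dB


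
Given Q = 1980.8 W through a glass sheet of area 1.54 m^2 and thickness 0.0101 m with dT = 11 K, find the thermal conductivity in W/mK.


Fourier's law rearranged: k = Q * t / (A * dT)
  Numerator = 1980.8 * 0.0101 = 20.00608
  Denominator = 1.54 * 11 = 16.94
  k = 20.00608 / 16.94 = 1.181 W/mK

1.181 W/mK


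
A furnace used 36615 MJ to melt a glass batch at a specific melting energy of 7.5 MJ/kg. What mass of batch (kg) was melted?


Rearrange E = m * s for m:
  m = E / s
  m = 36615 / 7.5 = 4882.0 kg

4882.0 kg


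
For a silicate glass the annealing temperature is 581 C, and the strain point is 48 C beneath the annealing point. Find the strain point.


Strain point = annealing point - difference:
  T_strain = 581 - 48 = 533 C

533 C


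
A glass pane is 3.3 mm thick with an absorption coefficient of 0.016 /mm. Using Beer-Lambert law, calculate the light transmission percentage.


Beer-Lambert law: T = exp(-alpha * thickness)
  exponent = -0.016 * 3.3 = -0.0528
  T = exp(-0.0528) = 0.9486
  Percentage = 0.9486 * 100 = 94.86%

94.86%


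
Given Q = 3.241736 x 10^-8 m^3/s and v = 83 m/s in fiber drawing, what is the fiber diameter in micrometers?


Cross-sectional area from continuity:
  A = Q / v = 3.241736 x 10^-8 / 83 = 3.905706 x 10^-10 m^2
Diameter from circular cross-section:
  d = sqrt(4A / pi) * 10^6 (m -> um)
  d = sqrt(4 * 3.905706 x 10^-10 / pi) * 10^6 = 22.3 um

22.3 um


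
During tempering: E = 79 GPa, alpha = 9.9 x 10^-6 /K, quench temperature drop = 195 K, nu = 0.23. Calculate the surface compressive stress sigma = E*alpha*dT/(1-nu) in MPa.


Tempering stress: sigma = E * alpha * dT / (1 - nu)
  E (MPa) = 79 * 1000 = 79000
  Numerator = 79000 * (9.9 x 10^-6) * 195 = 152.5095
  Denominator = 1 - 0.23 = 0.77
  sigma = 152.5095 / 0.77 = 198.1 MPa

198.1 MPa


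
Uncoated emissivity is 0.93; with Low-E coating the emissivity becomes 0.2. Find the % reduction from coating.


Percentage reduction = (1 - coated/uncoated) * 100
  Ratio = 0.2 / 0.93 = 0.2151
  Reduction = (1 - 0.2151) * 100 = 78.5%

78.5%


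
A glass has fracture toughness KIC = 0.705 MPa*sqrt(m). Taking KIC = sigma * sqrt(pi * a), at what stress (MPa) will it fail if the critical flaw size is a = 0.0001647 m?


Rearrange KIC = sigma * sqrt(pi * a):
  sigma = KIC / sqrt(pi * a)
  sqrt(pi * 0.0001647) = 0.022747
  sigma = 0.705 / 0.022747 = 30.99 MPa

30.99 MPa


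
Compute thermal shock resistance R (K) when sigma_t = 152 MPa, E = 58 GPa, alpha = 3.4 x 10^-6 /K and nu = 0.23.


Thermal shock resistance: R = sigma * (1 - nu) / (E * alpha)
  Numerator = 152 * (1 - 0.23) = 117.04
  Denominator = 58 * 1000 * (3.4 x 10^-6) = 0.1972
  R = 117.04 / 0.1972 = 593.5 K

593.5 K


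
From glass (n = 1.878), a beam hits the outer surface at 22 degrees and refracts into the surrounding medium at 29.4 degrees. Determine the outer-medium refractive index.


Apply Snell's law: n1 * sin(theta1) = n2 * sin(theta2)
  n2 = n1 * sin(theta1) / sin(theta2)
  sin(22) = 0.374607
  sin(29.4) = 0.490904
  n2 = 1.878 * 0.374607 / 0.490904 = 1.4331

1.4331


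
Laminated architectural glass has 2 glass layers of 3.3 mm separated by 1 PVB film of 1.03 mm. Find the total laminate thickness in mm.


Total thickness = glass contribution + PVB contribution
  Glass: 2 * 3.3 = 6.6 mm
  PVB: 1 * 1.03 = 1.03 mm
  Total = 6.6 + 1.03 = 7.63 mm

7.63 mm


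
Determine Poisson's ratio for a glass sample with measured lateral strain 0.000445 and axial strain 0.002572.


Poisson's ratio: nu = lateral strain / axial strain
  nu = 0.000445 / 0.002572 = 0.173

0.173


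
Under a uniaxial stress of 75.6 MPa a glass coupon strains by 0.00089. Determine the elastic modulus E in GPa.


Young's modulus: E = stress / strain
  E = 75.6 MPa / 0.00089 = 84943.82 MPa
Convert to GPa: 84943.82 / 1000 = 84.94 GPa

84.94 GPa


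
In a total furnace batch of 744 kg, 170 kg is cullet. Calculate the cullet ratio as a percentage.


Cullet ratio = (cullet mass / total batch mass) * 100
  Ratio = 170 / 744 * 100 = 22.85%

22.85%


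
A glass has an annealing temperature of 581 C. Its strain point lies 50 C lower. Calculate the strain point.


Strain point = annealing point - difference:
  T_strain = 581 - 50 = 531 C

531 C


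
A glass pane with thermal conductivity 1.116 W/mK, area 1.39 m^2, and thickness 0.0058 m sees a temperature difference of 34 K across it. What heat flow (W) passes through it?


Fourier's law: Q = k * A * dT / t
  Q = 1.116 * 1.39 * 34 / 0.0058
  Q = 52.74216 / 0.0058 = 9093.5 W

9093.5 W


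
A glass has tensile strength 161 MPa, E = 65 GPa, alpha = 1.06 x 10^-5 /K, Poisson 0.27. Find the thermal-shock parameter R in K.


Thermal shock resistance: R = sigma * (1 - nu) / (E * alpha)
  Numerator = 161 * (1 - 0.27) = 117.53
  Denominator = 65 * 1000 * (1.06 x 10^-5) = 0.689
  R = 117.53 / 0.689 = 170.6 K

170.6 K


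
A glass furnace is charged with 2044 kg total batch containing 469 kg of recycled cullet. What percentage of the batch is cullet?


Cullet ratio = (cullet mass / total batch mass) * 100
  Ratio = 469 / 2044 * 100 = 22.95%

22.95%


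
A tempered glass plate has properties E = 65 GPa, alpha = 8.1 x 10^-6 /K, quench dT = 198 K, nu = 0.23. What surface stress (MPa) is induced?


Tempering stress: sigma = E * alpha * dT / (1 - nu)
  E (MPa) = 65 * 1000 = 65000
  Numerator = 65000 * (8.1 x 10^-6) * 198 = 104.247
  Denominator = 1 - 0.23 = 0.77
  sigma = 104.247 / 0.77 = 135.4 MPa

135.4 MPa


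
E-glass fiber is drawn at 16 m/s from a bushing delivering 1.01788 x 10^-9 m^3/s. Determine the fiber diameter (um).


Cross-sectional area from continuity:
  A = Q / v = 1.01788 x 10^-9 / 16 = 6.36175 x 10^-11 m^2
Diameter from circular cross-section:
  d = sqrt(4A / pi) * 10^6 (m -> um)
  d = sqrt(4 * 6.36175 x 10^-11 / pi) * 10^6 = 9.0 um

9.0 um


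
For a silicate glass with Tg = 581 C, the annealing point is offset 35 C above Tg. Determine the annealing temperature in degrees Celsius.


The annealing temperature is Tg plus the offset:
  T_anneal = 581 + 35 = 616 C

616 C


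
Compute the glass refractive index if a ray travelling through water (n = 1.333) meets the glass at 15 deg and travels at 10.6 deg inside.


Apply Snell's law: n1 * sin(theta1) = n2 * sin(theta2)
  n2 = n1 * sin(theta1) / sin(theta2)
  sin(15) = 0.258819
  sin(10.6) = 0.183951
  n2 = 1.333 * 0.258819 / 0.183951 = 1.8755

1.8755


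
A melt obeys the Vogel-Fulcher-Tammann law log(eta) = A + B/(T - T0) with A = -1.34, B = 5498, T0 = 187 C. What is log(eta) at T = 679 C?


VFT equation: log(eta) = A + B / (T - T0)
  T - T0 = 679 - 187 = 492
  B / (T - T0) = 5498 / 492 = 11.175
  log(eta) = -1.34 + 11.175 = 9.835

9.835


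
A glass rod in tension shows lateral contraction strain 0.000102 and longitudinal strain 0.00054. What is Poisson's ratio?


Poisson's ratio: nu = lateral strain / axial strain
  nu = 0.000102 / 0.00054 = 0.1889

0.1889


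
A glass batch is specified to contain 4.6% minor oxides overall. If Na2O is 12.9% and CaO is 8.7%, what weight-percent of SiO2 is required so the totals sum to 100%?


Known pieces sum to 100%:
  SiO2 = 100 - (others + Na2O + CaO)
  SiO2 = 100 - (4.6 + 12.9 + 8.7) = 73.8%

73.8%


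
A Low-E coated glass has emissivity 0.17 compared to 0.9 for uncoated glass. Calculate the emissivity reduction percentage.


Percentage reduction = (1 - coated/uncoated) * 100
  Ratio = 0.17 / 0.9 = 0.1889
  Reduction = (1 - 0.1889) * 100 = 81.1%

81.1%


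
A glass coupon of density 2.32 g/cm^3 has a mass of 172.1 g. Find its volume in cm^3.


Rearrange rho = m / V:
  V = m / rho
  V = 172.1 / 2.32 = 74.181 cm^3

74.181 cm^3


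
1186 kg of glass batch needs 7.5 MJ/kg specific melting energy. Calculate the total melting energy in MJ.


Total energy = mass * specific energy
  E = 1186 * 7.5 = 8895 MJ

8895 MJ


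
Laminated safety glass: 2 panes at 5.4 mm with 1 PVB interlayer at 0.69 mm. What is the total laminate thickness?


Total thickness = glass contribution + PVB contribution
  Glass: 2 * 5.4 = 10.8 mm
  PVB: 1 * 0.69 = 0.69 mm
  Total = 10.8 + 0.69 = 11.49 mm

11.49 mm


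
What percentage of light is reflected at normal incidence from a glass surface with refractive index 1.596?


Fresnel reflectance at normal incidence:
  R = ((n - 1)/(n + 1))^2
  (n - 1)/(n + 1) = (1.596 - 1)/(1.596 + 1) = 0.229584
  R = 0.229584^2 = 0.0527088
  R(%) = 0.0527088 * 100 = 5.271%

5.271%


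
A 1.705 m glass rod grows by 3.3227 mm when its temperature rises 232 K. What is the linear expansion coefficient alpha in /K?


Rearrange dL = alpha * L0 * dT for alpha:
  alpha = dL / (L0 * dT)
  alpha = (3.3227 / 1000) / (1.705 * 232) = 0.0000084 /K = 8.4 x 10^-6 /K

8.4 x 10^-6 /K


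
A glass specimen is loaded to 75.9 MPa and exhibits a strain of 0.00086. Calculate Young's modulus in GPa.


Young's modulus: E = stress / strain
  E = 75.9 MPa / 0.00086 = 88255.81 MPa
Convert to GPa: 88255.81 / 1000 = 88.26 GPa

88.26 GPa
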